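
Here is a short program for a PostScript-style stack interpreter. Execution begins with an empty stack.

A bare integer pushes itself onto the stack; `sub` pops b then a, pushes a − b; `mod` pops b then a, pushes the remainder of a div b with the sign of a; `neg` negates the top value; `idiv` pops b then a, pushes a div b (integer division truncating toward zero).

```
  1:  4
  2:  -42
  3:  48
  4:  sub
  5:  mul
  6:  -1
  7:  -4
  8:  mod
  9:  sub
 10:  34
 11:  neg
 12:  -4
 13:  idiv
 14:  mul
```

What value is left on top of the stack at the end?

-2872

4    -> [4]
-42  -> [4, -42]
48   -> [4, -42, 48]
sub  -> [4, -90]
mul  -> [-360]
-1   -> [-360, -1]
-4   -> [-360, -1, -4]
mod  -> [-360, -1]
sub  -> [-359]
34   -> [-359, 34]
neg  -> [-359, -34]
-4   -> [-359, -34, -4]
idiv -> [-359, 8]
mul  -> [-2872]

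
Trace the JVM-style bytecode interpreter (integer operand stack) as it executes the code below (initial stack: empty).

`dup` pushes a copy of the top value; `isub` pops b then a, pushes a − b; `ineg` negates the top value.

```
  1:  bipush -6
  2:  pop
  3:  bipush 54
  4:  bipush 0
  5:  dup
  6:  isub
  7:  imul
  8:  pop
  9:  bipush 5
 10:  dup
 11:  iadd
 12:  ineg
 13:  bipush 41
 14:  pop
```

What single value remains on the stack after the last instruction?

bipush -6 → [-6]
pop       → []
bipush 54 → [54]
bipush 0  → [54, 0]
dup       → [54, 0, 0]
isub      → [54, 0]
imul      → [0]
pop       → []
bipush 5  → [5]
dup       → [5, 5]
iadd      → [10]
ineg      → [-10]
bipush 41 → [-10, 41]
pop       → [-10]

-10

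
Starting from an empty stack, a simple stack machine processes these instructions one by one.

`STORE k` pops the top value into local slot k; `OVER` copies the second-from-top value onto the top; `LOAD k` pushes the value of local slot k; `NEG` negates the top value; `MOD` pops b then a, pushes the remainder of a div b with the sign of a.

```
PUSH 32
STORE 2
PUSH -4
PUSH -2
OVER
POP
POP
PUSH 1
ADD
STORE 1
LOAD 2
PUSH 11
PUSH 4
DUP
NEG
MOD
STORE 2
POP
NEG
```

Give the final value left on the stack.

-32

PUSH 32 : [32]
STORE 2 : []
PUSH -4 : [-4]
PUSH -2 : [-4, -2]
OVER    : [-4, -2, -4]
POP     : [-4, -2]
POP     : [-4]
PUSH 1  : [-4, 1]
ADD     : [-3]
STORE 1 : []
LOAD 2  : [32]
PUSH 11 : [32, 11]
PUSH 4  : [32, 11, 4]
DUP     : [32, 11, 4, 4]
NEG     : [32, 11, 4, -4]
MOD     : [32, 11, 0]
STORE 2 : [32, 11]
POP     : [32]
NEG     : [-32]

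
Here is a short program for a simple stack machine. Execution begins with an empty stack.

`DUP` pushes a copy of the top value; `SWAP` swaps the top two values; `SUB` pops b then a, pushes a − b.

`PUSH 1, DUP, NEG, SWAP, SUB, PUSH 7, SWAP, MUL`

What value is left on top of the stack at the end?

PUSH 1 → 1
DUP    → 1 1
NEG    → 1 -1
SWAP   → -1 1
SUB    → -2
PUSH 7 → -2 7
SWAP   → 7 -2
MUL    → -14

-14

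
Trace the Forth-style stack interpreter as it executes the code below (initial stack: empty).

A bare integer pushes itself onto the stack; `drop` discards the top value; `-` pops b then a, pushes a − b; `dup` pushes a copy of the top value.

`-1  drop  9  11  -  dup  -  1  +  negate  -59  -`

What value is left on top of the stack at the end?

58

-1     → [-1]
drop   → []
9      → [9]
11     → [9, 11]
-      → [-2]
dup    → [-2, -2]
-      → [0]
1      → [0, 1]
+      → [1]
negate → [-1]
-59    → [-1, -59]
-      → [58]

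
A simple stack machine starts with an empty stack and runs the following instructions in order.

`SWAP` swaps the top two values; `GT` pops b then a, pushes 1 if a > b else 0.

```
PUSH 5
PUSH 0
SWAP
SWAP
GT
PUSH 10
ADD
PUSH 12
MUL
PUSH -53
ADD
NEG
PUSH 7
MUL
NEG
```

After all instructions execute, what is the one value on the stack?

553

PUSH 5   -> 5
PUSH 0   -> 5 0
SWAP     -> 0 5
SWAP     -> 5 0
GT       -> 1
PUSH 10  -> 1 10
ADD      -> 11
PUSH 12  -> 11 12
MUL      -> 132
PUSH -53 -> 132 -53
ADD      -> 79
NEG      -> -79
PUSH 7   -> -79 7
MUL      -> -553
NEG      -> 553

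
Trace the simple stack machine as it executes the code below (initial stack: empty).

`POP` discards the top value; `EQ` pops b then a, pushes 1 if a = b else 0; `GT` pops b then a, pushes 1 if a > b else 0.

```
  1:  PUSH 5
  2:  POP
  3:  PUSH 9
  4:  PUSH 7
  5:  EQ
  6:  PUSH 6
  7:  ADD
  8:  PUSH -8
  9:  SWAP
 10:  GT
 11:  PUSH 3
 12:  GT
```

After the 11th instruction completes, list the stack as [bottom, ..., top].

[0, 3]

PUSH 5  → 5
POP     → (empty)
PUSH 9  → 9
PUSH 7  → 9 7
EQ      → 0
PUSH 6  → 0 6
ADD     → 6
PUSH -8 → 6 -8
SWAP    → -8 6
GT      → 0
PUSH 3  → 0 3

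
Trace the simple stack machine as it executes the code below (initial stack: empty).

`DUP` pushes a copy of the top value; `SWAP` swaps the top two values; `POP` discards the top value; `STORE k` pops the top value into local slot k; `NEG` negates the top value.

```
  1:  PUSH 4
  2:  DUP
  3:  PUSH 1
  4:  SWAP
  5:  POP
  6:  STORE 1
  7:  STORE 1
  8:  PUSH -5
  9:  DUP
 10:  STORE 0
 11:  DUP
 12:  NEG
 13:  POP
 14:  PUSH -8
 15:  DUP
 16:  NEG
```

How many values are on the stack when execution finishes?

PUSH 4  → [4]
DUP     → [4, 4]
PUSH 1  → [4, 4, 1]
SWAP    → [4, 1, 4]
POP     → [4, 1]
STORE 1 → [4]
STORE 1 → []
PUSH -5 → [-5]
DUP     → [-5, -5]
STORE 0 → [-5]
DUP     → [-5, -5]
NEG     → [-5, 5]
POP     → [-5]
PUSH -8 → [-5, -8]
DUP     → [-5, -8, -8]
NEG     → [-5, -8, 8]

3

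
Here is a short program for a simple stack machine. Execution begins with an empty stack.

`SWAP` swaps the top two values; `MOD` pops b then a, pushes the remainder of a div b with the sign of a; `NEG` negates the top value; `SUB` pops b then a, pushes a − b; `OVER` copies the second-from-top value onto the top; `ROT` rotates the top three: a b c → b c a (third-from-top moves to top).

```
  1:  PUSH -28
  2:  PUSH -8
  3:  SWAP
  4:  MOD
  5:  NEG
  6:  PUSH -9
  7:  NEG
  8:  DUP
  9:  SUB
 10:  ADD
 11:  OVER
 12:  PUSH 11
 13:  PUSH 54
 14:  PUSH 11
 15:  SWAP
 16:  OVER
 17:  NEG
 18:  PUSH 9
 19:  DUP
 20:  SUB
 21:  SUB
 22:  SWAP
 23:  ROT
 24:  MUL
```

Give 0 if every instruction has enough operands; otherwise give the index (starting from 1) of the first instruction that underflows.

PUSH -28 : [-28]
PUSH -8  : [-28, -8]
SWAP     : [-8, -28]
MOD      : [-8]
NEG      : [8]
PUSH -9  : [8, -9]
NEG      : [8, 9]
DUP      : [8, 9, 9]
SUB      : [8, 0]
ADD      : [8]
OVER  — needs 2 operands, stack has 1 → underflow

11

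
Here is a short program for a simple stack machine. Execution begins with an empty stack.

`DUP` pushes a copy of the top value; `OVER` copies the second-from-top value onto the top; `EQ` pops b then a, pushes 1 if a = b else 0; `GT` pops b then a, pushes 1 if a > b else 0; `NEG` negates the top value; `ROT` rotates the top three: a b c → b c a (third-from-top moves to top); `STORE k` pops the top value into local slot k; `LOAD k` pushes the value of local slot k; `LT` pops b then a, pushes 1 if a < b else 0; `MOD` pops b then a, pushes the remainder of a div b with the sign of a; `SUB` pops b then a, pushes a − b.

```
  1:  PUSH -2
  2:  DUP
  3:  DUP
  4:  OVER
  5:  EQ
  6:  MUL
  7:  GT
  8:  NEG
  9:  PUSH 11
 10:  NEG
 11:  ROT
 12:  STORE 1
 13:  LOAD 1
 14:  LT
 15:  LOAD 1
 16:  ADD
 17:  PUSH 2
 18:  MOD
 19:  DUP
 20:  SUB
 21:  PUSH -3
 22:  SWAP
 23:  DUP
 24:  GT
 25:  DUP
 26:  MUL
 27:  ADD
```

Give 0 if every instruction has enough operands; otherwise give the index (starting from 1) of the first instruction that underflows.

PUSH -2  [-2]
DUP      [-2, -2]
DUP      [-2, -2, -2]
OVER     [-2, -2, -2, -2]
EQ       [-2, -2, 1]
MUL      [-2, -2]
GT       [0]
NEG      [0]
PUSH 11  [0, 11]
NEG      [0, -11]
ROT  — needs 3 operands, stack has 2 → underflow

11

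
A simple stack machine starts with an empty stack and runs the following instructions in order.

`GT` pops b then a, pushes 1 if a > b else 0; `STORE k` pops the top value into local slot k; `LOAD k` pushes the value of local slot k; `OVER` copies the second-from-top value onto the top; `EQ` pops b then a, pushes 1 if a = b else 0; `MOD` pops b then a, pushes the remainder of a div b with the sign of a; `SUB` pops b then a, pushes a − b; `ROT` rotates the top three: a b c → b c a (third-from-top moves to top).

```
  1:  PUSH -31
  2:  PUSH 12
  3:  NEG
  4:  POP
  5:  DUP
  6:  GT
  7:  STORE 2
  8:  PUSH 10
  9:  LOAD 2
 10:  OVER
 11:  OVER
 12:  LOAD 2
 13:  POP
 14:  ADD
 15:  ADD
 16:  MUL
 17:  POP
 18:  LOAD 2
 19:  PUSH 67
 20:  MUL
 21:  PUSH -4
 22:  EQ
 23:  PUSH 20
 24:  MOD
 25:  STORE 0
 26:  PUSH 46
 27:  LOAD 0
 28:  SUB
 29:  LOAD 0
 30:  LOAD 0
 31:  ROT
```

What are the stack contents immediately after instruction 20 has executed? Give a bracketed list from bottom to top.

PUSH -31 → -31
PUSH 12  → -31 12
NEG      → -31 -12
POP      → -31
DUP      → -31 -31
GT       → 0
STORE 2  → (empty)
PUSH 10  → 10
LOAD 2   → 10 0
OVER     → 10 0 10
OVER     → 10 0 10 0
LOAD 2   → 10 0 10 0 0
POP      → 10 0 10 0
ADD      → 10 0 10
ADD      → 10 10
MUL      → 100
POP      → (empty)
LOAD 2   → 0
PUSH 67  → 0 67
MUL      → 0

[0]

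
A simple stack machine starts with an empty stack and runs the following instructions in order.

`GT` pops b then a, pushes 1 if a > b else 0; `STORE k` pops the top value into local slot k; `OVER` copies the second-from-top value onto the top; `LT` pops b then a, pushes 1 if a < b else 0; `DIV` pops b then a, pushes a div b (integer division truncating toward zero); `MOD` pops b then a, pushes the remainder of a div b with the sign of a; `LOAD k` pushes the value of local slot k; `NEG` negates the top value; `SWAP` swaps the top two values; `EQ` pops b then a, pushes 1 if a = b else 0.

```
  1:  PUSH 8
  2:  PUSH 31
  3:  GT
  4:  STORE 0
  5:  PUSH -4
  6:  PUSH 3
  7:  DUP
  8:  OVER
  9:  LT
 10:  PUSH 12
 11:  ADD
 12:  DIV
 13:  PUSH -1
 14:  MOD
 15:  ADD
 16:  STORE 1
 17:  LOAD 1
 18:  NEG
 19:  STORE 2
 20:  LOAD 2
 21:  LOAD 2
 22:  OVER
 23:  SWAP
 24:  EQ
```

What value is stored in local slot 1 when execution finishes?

-4

PUSH 8  → [8]
PUSH 31 → [8, 31]
GT      → [0]
STORE 0 → []
PUSH -4 → [-4]
PUSH 3  → [-4, 3]
DUP     → [-4, 3, 3]
OVER    → [-4, 3, 3, 3]
LT      → [-4, 3, 0]
PUSH 12 → [-4, 3, 0, 12]
ADD     → [-4, 3, 12]
DIV     → [-4, 0]
PUSH -1 → [-4, 0, -1]
MOD     → [-4, 0]
ADD     → [-4]
STORE 1 → []
LOAD 1  → [-4]
NEG     → [4]
STORE 2 → []
LOAD 2  → [4]
LOAD 2  → [4, 4]
OVER    → [4, 4, 4]
SWAP    → [4, 4, 4]
EQ      → [4, 1]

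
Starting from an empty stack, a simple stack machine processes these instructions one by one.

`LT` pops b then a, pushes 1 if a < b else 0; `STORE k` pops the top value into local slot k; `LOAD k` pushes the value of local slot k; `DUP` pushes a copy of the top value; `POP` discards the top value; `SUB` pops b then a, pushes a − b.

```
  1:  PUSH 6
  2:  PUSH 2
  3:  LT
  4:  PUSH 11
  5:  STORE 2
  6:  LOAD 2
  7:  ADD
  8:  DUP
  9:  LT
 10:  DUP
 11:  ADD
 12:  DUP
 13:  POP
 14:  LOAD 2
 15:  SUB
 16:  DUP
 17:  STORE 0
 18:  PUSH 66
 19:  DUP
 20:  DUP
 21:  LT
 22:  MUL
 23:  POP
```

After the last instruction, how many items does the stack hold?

1

PUSH 6  -> 6
PUSH 2  -> 6 2
LT      -> 0
PUSH 11 -> 0 11
STORE 2 -> 0
LOAD 2  -> 0 11
ADD     -> 11
DUP     -> 11 11
LT      -> 0
DUP     -> 0 0
ADD     -> 0
DUP     -> 0 0
POP     -> 0
LOAD 2  -> 0 11
SUB     -> -11
DUP     -> -11 -11
STORE 0 -> -11
PUSH 66 -> -11 66
DUP     -> -11 66 66
DUP     -> -11 66 66 66
LT      -> -11 66 0
MUL     -> -11 0
POP     -> -11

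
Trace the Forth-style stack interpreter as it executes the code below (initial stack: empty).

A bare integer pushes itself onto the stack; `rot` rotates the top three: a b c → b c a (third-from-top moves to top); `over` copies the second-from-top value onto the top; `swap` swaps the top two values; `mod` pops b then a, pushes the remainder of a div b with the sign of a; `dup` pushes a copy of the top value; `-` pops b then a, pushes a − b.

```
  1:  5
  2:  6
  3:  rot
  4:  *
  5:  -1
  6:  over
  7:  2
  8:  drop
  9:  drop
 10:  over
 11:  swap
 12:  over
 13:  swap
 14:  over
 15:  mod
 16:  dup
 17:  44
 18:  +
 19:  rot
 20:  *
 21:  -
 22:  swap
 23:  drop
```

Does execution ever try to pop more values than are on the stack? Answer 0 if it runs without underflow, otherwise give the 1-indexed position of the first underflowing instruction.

3

5 -> [5]
6 -> [5, 6]
rot  — needs 3 operands, stack has 2 → underflow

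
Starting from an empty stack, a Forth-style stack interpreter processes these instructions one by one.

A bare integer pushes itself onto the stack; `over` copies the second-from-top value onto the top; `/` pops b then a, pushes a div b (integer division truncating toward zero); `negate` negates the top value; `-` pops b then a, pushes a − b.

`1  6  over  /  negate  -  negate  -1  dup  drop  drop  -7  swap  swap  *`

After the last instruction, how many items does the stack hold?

1

1      -> [1]
6      -> [1, 6]
over   -> [1, 6, 1]
/      -> [1, 6]
negate -> [1, -6]
-      -> [7]
negate -> [-7]
-1     -> [-7, -1]
dup    -> [-7, -1, -1]
drop   -> [-7, -1]
drop   -> [-7]
-7     -> [-7, -7]
swap   -> [-7, -7]
swap   -> [-7, -7]
*      -> [49]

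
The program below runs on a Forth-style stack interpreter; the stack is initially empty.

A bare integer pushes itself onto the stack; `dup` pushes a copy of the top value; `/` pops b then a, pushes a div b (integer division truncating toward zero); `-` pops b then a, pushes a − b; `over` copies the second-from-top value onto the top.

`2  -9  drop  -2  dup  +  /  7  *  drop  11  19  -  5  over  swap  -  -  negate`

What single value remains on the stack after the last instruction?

-5

2      → 2
-9     → 2 -9
drop   → 2
-2     → 2 -2
dup    → 2 -2 -2
+      → 2 -4
/      → 0
7      → 0 7
*      → 0
drop   → (empty)
11     → 11
19     → 11 19
-      → -8
5      → -8 5
over   → -8 5 -8
swap   → -8 -8 5
-      → -8 -13
-      → 5
negate → -5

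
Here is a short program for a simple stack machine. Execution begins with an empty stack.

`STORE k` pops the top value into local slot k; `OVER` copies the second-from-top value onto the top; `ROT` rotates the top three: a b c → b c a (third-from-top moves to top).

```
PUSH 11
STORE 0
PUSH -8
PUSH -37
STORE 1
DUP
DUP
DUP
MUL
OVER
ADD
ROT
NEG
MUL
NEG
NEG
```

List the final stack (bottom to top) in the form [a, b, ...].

PUSH 11  -> [11]
STORE 0  -> []
PUSH -8  -> [-8]
PUSH -37 -> [-8, -37]
STORE 1  -> [-8]
DUP      -> [-8, -8]
DUP      -> [-8, -8, -8]
DUP      -> [-8, -8, -8, -8]
MUL      -> [-8, -8, 64]
OVER     -> [-8, -8, 64, -8]
ADD      -> [-8, -8, 56]
ROT      -> [-8, 56, -8]
NEG      -> [-8, 56, 8]
MUL      -> [-8, 448]
NEG      -> [-8, -448]
NEG      -> [-8, 448]

[-8, 448]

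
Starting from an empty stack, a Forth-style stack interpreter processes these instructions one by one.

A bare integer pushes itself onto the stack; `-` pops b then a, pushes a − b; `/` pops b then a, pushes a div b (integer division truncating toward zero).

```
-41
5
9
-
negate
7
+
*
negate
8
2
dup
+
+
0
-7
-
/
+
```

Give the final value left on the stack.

452

-41    -> -41
5      -> -41 5
9      -> -41 5 9
-      -> -41 -4
negate -> -41 4
7      -> -41 4 7
+      -> -41 11
*      -> -451
negate -> 451
8      -> 451 8
2      -> 451 8 2
dup    -> 451 8 2 2
+      -> 451 8 4
+      -> 451 12
0      -> 451 12 0
-7     -> 451 12 0 -7
-      -> 451 12 7
/      -> 451 1
+      -> 452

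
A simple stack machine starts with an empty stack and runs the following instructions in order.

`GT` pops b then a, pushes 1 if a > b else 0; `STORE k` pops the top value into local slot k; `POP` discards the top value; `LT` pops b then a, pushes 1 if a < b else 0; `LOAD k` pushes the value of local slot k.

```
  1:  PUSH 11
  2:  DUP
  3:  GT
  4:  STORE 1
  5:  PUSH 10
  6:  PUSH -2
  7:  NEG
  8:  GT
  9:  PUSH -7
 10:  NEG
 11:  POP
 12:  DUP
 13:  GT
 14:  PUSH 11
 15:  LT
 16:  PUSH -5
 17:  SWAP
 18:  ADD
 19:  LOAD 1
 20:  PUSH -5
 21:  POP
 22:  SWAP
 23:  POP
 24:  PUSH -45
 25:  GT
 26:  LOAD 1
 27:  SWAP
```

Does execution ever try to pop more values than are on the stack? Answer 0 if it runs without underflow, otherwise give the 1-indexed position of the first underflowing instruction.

0

PUSH 11  → 11
DUP      → 11 11
GT       → 0
STORE 1  → (empty)
PUSH 10  → 10
PUSH -2  → 10 -2
NEG      → 10 2
GT       → 1
PUSH -7  → 1 -7
NEG      → 1 7
POP      → 1
DUP      → 1 1
GT       → 0
PUSH 11  → 0 11
LT       → 1
PUSH -5  → 1 -5
SWAP     → -5 1
ADD      → -4
LOAD 1   → -4 0
PUSH -5  → -4 0 -5
POP      → -4 0
SWAP     → 0 -4
POP      → 0
PUSH -45 → 0 -45
GT       → 1
LOAD 1   → 1 0
SWAP     → 0 1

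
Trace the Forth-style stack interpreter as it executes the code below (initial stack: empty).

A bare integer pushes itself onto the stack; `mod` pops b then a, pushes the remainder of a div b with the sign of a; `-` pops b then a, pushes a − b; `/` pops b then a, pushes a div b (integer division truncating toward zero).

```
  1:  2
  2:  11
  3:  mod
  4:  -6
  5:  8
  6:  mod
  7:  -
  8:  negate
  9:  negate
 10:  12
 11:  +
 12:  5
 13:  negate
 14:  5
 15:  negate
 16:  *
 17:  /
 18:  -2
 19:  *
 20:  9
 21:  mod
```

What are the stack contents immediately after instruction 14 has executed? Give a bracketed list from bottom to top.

[20, -5, 5]

2       [2]
11      [2, 11]
mod     [2]
-6      [2, -6]
8       [2, -6, 8]
mod     [2, -6]
-       [8]
negate  [-8]
negate  [8]
12      [8, 12]
+       [20]
5       [20, 5]
negate  [20, -5]
5       [20, -5, 5]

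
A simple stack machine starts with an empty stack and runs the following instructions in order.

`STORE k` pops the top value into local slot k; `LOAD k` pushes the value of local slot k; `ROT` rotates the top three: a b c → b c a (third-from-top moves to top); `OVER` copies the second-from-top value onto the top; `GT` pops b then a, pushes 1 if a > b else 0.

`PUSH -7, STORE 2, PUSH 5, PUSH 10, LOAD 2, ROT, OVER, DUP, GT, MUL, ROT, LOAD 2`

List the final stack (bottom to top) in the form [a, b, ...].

[-7, 0, 10, -7]

PUSH -7 -> [-7]
STORE 2 -> []
PUSH 5  -> [5]
PUSH 10 -> [5, 10]
LOAD 2  -> [5, 10, -7]
ROT     -> [10, -7, 5]
OVER    -> [10, -7, 5, -7]
DUP     -> [10, -7, 5, -7, -7]
GT      -> [10, -7, 5, 0]
MUL     -> [10, -7, 0]
ROT     -> [-7, 0, 10]
LOAD 2  -> [-7, 0, 10, -7]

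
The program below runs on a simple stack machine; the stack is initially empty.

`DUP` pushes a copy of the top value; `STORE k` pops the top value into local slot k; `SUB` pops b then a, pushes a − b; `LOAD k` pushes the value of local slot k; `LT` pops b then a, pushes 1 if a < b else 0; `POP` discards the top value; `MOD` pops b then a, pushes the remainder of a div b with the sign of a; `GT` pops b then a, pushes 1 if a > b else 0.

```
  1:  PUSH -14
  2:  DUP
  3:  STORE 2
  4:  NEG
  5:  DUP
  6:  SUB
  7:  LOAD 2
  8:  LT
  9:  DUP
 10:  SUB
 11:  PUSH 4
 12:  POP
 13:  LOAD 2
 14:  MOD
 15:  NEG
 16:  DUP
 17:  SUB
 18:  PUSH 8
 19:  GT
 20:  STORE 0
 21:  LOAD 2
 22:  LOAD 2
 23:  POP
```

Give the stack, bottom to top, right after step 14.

PUSH -14  -14
DUP       -14 -14
STORE 2   -14
NEG       14
DUP       14 14
SUB       0
LOAD 2    0 -14
LT        0
DUP       0 0
SUB       0
PUSH 4    0 4
POP       0
LOAD 2    0 -14
MOD       0

[0]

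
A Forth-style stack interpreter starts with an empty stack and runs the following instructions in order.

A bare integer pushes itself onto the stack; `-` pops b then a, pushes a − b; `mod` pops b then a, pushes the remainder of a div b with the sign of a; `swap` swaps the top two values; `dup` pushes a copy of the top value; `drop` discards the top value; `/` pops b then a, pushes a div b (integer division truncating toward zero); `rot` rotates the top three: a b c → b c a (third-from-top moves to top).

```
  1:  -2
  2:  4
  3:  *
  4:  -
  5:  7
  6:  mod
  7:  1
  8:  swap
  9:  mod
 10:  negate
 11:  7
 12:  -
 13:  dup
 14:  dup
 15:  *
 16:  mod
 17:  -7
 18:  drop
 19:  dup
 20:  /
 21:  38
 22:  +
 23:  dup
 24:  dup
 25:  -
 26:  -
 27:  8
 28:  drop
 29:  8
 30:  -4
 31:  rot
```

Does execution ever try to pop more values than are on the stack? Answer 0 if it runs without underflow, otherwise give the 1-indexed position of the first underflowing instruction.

4

-2 : [-2]
4  : [-2, 4]
*  : [-8]
-  — needs 2 operands, stack has 1 → underflow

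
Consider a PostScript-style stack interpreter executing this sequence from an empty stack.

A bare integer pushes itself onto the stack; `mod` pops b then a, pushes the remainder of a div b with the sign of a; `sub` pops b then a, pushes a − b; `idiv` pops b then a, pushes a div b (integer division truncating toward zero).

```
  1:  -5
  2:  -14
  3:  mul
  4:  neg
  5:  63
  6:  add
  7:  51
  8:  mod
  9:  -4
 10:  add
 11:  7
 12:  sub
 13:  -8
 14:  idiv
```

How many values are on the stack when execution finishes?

1

-5   -> [-5]
-14  -> [-5, -14]
mul  -> [70]
neg  -> [-70]
63   -> [-70, 63]
add  -> [-7]
51   -> [-7, 51]
mod  -> [-7]
-4   -> [-7, -4]
add  -> [-11]
7    -> [-11, 7]
sub  -> [-18]
-8   -> [-18, -8]
idiv -> [2]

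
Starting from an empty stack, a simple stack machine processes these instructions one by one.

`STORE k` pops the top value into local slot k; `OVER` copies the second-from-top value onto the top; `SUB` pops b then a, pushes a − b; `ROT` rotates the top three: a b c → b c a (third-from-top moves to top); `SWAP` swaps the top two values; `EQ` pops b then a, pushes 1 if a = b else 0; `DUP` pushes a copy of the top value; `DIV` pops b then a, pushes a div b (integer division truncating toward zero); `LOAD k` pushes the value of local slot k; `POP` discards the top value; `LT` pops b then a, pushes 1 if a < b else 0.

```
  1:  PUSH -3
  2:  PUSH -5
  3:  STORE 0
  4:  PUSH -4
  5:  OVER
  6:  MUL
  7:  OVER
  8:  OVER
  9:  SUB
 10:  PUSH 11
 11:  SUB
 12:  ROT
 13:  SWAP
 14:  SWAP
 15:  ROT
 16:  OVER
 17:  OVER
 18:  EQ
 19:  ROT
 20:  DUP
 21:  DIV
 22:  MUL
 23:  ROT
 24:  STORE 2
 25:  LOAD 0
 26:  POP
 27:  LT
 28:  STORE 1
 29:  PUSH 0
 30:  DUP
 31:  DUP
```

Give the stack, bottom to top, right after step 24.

[12, 0]

PUSH -3 -> [-3]
PUSH -5 -> [-3, -5]
STORE 0 -> [-3]
PUSH -4 -> [-3, -4]
OVER    -> [-3, -4, -3]
MUL     -> [-3, 12]
OVER    -> [-3, 12, -3]
OVER    -> [-3, 12, -3, 12]
SUB     -> [-3, 12, -15]
PUSH 11 -> [-3, 12, -15, 11]
SUB     -> [-3, 12, -26]
ROT     -> [12, -26, -3]
SWAP    -> [12, -3, -26]
SWAP    -> [12, -26, -3]
ROT     -> [-26, -3, 12]
OVER    -> [-26, -3, 12, -3]
OVER    -> [-26, -3, 12, -3, 12]
EQ      -> [-26, -3, 12, 0]
ROT     -> [-26, 12, 0, -3]
DUP     -> [-26, 12, 0, -3, -3]
DIV     -> [-26, 12, 0, 1]
MUL     -> [-26, 12, 0]
ROT     -> [12, 0, -26]
STORE 2 -> [12, 0]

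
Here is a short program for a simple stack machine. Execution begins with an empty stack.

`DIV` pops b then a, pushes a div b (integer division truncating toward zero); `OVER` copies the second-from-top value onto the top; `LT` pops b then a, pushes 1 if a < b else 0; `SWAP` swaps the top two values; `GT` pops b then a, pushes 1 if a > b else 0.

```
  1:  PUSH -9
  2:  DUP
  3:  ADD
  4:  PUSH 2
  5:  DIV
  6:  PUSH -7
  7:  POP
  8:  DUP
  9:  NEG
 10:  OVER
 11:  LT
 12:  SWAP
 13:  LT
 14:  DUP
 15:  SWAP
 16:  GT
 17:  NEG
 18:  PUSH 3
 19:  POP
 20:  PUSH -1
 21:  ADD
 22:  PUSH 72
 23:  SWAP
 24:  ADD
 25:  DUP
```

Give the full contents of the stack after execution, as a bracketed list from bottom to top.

[71, 71]

PUSH -9 : -9
DUP     : -9 -9
ADD     : -18
PUSH 2  : -18 2
DIV     : -9
PUSH -7 : -9 -7
POP     : -9
DUP     : -9 -9
NEG     : -9 9
OVER    : -9 9 -9
LT      : -9 0
SWAP    : 0 -9
LT      : 0
DUP     : 0 0
SWAP    : 0 0
GT      : 0
NEG     : 0
PUSH 3  : 0 3
POP     : 0
PUSH -1 : 0 -1
ADD     : -1
PUSH 72 : -1 72
SWAP    : 72 -1
ADD     : 71
DUP     : 71 71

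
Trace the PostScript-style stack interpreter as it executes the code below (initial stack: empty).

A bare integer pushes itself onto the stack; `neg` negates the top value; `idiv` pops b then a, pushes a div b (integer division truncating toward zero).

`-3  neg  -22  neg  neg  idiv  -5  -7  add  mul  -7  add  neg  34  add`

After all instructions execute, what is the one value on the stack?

41

-3    [-3]
neg   [3]
-22   [3, -22]
neg   [3, 22]
neg   [3, -22]
idiv  [0]
-5    [0, -5]
-7    [0, -5, -7]
add   [0, -12]
mul   [0]
-7    [0, -7]
add   [-7]
neg   [7]
34    [7, 34]
add   [41]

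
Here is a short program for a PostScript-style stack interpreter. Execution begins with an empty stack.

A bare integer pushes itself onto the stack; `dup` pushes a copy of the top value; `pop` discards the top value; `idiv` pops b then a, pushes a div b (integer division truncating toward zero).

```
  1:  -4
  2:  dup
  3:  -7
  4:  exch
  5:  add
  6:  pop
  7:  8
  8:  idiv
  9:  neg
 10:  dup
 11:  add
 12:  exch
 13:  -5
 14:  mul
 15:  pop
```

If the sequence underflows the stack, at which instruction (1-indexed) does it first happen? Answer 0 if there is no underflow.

12

-4    -4
dup   -4 -4
-7    -4 -4 -7
exch  -4 -7 -4
add   -4 -11
pop   -4
8     -4 8
idiv  0
neg   0
dup   0 0
add   0
exch  — needs 2 operands, stack has 1 → underflow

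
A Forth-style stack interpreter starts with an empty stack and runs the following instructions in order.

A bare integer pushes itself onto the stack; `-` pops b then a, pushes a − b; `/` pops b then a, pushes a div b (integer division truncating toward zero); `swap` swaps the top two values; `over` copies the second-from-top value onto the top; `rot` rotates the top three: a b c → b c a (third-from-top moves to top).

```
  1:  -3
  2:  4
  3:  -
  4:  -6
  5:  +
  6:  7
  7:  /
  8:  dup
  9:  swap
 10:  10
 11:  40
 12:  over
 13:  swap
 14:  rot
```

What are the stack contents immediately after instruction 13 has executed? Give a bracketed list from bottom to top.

[-1, -1, 10, 10, 40]

-3   → [-3]
4    → [-3, 4]
-    → [-7]
-6   → [-7, -6]
+    → [-13]
7    → [-13, 7]
/    → [-1]
dup  → [-1, -1]
swap → [-1, -1]
10   → [-1, -1, 10]
40   → [-1, -1, 10, 40]
over → [-1, -1, 10, 40, 10]
swap → [-1, -1, 10, 10, 40]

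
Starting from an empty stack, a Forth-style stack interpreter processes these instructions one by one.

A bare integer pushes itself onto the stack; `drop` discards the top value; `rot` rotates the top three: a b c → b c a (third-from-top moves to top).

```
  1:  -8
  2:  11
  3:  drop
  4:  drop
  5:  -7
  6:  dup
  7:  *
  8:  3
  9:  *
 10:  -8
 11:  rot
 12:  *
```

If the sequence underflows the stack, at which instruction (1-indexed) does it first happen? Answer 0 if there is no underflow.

-8    [-8]
11    [-8, 11]
drop  [-8]
drop  []
-7    [-7]
dup   [-7, -7]
*     [49]
3     [49, 3]
*     [147]
-8    [147, -8]
rot  — needs 3 operands, stack has 2 → underflow

11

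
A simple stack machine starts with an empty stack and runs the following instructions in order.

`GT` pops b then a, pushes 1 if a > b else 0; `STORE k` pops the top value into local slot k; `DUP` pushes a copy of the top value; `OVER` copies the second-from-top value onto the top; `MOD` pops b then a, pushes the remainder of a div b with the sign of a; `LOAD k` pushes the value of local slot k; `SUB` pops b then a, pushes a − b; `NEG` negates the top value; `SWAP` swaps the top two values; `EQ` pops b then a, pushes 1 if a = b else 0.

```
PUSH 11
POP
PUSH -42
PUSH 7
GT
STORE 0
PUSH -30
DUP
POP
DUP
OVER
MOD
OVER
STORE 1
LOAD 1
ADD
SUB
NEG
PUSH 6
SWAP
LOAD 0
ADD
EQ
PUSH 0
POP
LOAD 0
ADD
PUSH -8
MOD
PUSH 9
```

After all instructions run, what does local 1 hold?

-30

PUSH 11   11
POP       (empty)
PUSH -42  -42
PUSH 7    -42 7
GT        0
STORE 0   (empty)
PUSH -30  -30
DUP       -30 -30
POP       -30
DUP       -30 -30
OVER      -30 -30 -30
MOD       -30 0
OVER      -30 0 -30
STORE 1   -30 0
LOAD 1    -30 0 -30
ADD       -30 -30
SUB       0
NEG       0
PUSH 6    0 6
SWAP      6 0
LOAD 0    6 0 0
ADD       6 0
EQ        0
PUSH 0    0 0
POP       0
LOAD 0    0 0
ADD       0
PUSH -8   0 -8
MOD       0
PUSH 9    0 9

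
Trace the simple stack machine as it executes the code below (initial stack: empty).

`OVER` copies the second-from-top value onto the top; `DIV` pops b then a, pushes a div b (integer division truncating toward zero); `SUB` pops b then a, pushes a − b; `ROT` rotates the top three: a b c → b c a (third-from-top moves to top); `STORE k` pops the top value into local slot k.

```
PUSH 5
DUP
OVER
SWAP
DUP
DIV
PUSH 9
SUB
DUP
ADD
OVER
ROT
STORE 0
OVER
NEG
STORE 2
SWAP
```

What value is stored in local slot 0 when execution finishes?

PUSH 5   5
DUP      5 5
OVER     5 5 5
SWAP     5 5 5
DUP      5 5 5 5
DIV      5 5 1
PUSH 9   5 5 1 9
SUB      5 5 -8
DUP      5 5 -8 -8
ADD      5 5 -16
OVER     5 5 -16 5
ROT      5 -16 5 5
STORE 0  5 -16 5
OVER     5 -16 5 -16
NEG      5 -16 5 16
STORE 2  5 -16 5
SWAP     5 5 -16

5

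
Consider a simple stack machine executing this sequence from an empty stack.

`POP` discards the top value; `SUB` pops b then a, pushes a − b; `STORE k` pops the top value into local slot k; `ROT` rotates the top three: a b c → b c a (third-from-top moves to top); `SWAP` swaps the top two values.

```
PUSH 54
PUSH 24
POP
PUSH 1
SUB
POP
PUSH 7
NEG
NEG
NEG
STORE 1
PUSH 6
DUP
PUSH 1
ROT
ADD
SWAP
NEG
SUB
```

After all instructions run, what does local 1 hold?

-7

PUSH 54 -> 54
PUSH 24 -> 54 24
POP     -> 54
PUSH 1  -> 54 1
SUB     -> 53
POP     -> (empty)
PUSH 7  -> 7
NEG     -> -7
NEG     -> 7
NEG     -> -7
STORE 1 -> (empty)
PUSH 6  -> 6
DUP     -> 6 6
PUSH 1  -> 6 6 1
ROT     -> 6 1 6
ADD     -> 6 7
SWAP    -> 7 6
NEG     -> 7 -6
SUB     -> 13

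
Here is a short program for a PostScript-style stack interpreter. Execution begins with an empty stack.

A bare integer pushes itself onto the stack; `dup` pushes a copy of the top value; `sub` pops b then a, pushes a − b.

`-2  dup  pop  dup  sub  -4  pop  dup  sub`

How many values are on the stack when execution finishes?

1

-2   -2
dup  -2 -2
pop  -2
dup  -2 -2
sub  0
-4   0 -4
pop  0
dup  0 0
sub  0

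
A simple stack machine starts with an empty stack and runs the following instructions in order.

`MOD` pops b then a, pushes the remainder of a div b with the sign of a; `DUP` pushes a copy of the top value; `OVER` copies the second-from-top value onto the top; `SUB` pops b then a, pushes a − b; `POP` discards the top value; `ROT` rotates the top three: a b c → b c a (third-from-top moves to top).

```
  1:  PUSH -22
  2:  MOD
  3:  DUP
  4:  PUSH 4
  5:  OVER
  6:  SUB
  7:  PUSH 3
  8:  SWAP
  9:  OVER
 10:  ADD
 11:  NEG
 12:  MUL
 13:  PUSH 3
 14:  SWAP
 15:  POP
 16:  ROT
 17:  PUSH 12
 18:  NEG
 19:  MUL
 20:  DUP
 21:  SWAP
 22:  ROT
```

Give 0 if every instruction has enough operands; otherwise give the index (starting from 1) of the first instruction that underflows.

PUSH -22  -22
MOD  — needs 2 operands, stack has 1 → underflow

2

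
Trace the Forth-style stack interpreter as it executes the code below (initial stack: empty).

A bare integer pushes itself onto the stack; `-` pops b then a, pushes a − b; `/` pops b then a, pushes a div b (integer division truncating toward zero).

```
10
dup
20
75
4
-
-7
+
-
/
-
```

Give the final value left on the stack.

10  : 10
dup : 10 10
20  : 10 10 20
75  : 10 10 20 75
4   : 10 10 20 75 4
-   : 10 10 20 71
-7  : 10 10 20 71 -7
+   : 10 10 20 64
-   : 10 10 -44
/   : 10 0
-   : 10

10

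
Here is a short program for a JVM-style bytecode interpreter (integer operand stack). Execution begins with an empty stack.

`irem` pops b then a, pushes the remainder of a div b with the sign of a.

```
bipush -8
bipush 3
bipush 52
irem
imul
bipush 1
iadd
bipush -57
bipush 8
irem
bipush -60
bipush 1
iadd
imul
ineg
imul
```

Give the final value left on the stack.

bipush -8   [-8]
bipush 3    [-8, 3]
bipush 52   [-8, 3, 52]
irem        [-8, 3]
imul        [-24]
bipush 1    [-24, 1]
iadd        [-23]
bipush -57  [-23, -57]
bipush 8    [-23, -57, 8]
irem        [-23, -1]
bipush -60  [-23, -1, -60]
bipush 1    [-23, -1, -60, 1]
iadd        [-23, -1, -59]
imul        [-23, 59]
ineg        [-23, -59]
imul        [1357]

1357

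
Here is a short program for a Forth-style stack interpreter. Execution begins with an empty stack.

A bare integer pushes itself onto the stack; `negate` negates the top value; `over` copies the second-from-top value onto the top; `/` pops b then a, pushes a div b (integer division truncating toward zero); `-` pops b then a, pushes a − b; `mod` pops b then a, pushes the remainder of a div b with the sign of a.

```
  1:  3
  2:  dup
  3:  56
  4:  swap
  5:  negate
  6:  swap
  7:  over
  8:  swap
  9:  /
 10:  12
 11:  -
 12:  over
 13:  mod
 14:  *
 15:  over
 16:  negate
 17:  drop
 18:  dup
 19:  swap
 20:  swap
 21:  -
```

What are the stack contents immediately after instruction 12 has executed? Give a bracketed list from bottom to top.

[3, -3, -12, -3]

3      -> 3
dup    -> 3 3
56     -> 3 3 56
swap   -> 3 56 3
negate -> 3 56 -3
swap   -> 3 -3 56
over   -> 3 -3 56 -3
swap   -> 3 -3 -3 56
/      -> 3 -3 0
12     -> 3 -3 0 12
-      -> 3 -3 -12
over   -> 3 -3 -12 -3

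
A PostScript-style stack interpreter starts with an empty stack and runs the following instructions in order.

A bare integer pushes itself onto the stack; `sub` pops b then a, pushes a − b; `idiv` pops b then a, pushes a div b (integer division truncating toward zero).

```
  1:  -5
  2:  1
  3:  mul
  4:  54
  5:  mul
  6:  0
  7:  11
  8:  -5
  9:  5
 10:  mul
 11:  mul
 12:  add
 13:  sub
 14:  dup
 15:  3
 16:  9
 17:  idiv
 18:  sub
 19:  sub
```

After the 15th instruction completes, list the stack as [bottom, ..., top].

[5, 5, 3]

-5   -5
1    -5 1
mul  -5
54   -5 54
mul  -270
0    -270 0
11   -270 0 11
-5   -270 0 11 -5
5    -270 0 11 -5 5
mul  -270 0 11 -25
mul  -270 0 -275
add  -270 -275
sub  5
dup  5 5
3    5 5 3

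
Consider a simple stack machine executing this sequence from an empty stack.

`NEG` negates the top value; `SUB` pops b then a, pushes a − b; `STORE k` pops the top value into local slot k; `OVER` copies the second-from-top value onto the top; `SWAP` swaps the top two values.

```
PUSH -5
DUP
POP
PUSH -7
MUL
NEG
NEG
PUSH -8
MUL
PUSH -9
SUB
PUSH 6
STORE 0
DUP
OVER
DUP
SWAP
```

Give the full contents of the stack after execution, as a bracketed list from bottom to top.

PUSH -5 -> [-5]
DUP     -> [-5, -5]
POP     -> [-5]
PUSH -7 -> [-5, -7]
MUL     -> [35]
NEG     -> [-35]
NEG     -> [35]
PUSH -8 -> [35, -8]
MUL     -> [-280]
PUSH -9 -> [-280, -9]
SUB     -> [-271]
PUSH 6  -> [-271, 6]
STORE 0 -> [-271]
DUP     -> [-271, -271]
OVER    -> [-271, -271, -271]
DUP     -> [-271, -271, -271, -271]
SWAP    -> [-271, -271, -271, -271]

[-271, -271, -271, -271]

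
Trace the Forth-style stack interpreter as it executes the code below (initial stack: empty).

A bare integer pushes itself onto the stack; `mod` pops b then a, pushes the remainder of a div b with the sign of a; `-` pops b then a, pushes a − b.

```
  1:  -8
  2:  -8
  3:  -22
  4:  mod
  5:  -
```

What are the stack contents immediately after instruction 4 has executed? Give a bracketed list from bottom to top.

-8  : [-8]
-8  : [-8, -8]
-22 : [-8, -8, -22]
mod : [-8, -8]

[-8, -8]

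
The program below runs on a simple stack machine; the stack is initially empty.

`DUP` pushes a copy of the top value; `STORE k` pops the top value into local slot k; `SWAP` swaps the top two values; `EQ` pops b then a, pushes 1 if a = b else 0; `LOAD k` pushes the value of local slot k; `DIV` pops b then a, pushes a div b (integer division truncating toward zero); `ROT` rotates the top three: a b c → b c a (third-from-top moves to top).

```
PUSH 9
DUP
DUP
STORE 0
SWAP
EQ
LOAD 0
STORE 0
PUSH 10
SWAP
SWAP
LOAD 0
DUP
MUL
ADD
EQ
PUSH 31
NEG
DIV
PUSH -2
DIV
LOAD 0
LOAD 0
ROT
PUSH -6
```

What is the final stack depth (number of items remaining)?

PUSH 9  → [9]
DUP     → [9, 9]
DUP     → [9, 9, 9]
STORE 0 → [9, 9]
SWAP    → [9, 9]
EQ      → [1]
LOAD 0  → [1, 9]
STORE 0 → [1]
PUSH 10 → [1, 10]
SWAP    → [10, 1]
SWAP    → [1, 10]
LOAD 0  → [1, 10, 9]
DUP     → [1, 10, 9, 9]
MUL     → [1, 10, 81]
ADD     → [1, 91]
EQ      → [0]
PUSH 31 → [0, 31]
NEG     → [0, -31]
DIV     → [0]
PUSH -2 → [0, -2]
DIV     → [0]
LOAD 0  → [0, 9]
LOAD 0  → [0, 9, 9]
ROT     → [9, 9, 0]
PUSH -6 → [9, 9, 0, -6]

4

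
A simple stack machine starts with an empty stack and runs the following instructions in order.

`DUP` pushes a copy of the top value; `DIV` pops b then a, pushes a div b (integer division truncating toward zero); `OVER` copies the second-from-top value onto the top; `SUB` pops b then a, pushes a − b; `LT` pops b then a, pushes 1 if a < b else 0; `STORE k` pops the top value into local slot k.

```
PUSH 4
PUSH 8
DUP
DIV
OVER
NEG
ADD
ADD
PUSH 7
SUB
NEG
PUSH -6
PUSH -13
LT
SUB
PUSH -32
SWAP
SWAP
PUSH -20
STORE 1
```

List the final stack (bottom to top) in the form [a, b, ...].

PUSH 4   : [4]
PUSH 8   : [4, 8]
DUP      : [4, 8, 8]
DIV      : [4, 1]
OVER     : [4, 1, 4]
NEG      : [4, 1, -4]
ADD      : [4, -3]
ADD      : [1]
PUSH 7   : [1, 7]
SUB      : [-6]
NEG      : [6]
PUSH -6  : [6, -6]
PUSH -13 : [6, -6, -13]
LT       : [6, 0]
SUB      : [6]
PUSH -32 : [6, -32]
SWAP     : [-32, 6]
SWAP     : [6, -32]
PUSH -20 : [6, -32, -20]
STORE 1  : [6, -32]

[6, -32]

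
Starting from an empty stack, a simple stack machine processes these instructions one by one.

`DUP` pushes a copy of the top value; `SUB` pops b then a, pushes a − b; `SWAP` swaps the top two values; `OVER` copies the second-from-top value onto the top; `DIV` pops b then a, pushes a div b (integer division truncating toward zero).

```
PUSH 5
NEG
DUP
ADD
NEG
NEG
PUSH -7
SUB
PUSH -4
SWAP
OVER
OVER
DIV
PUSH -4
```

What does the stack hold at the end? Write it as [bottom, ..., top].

[-4, -3, 1, -4]

PUSH 5  → 5
NEG     → -5
DUP     → -5 -5
ADD     → -10
NEG     → 10
NEG     → -10
PUSH -7 → -10 -7
SUB     → -3
PUSH -4 → -3 -4
SWAP    → -4 -3
OVER    → -4 -3 -4
OVER    → -4 -3 -4 -3
DIV     → -4 -3 1
PUSH -4 → -4 -3 1 -4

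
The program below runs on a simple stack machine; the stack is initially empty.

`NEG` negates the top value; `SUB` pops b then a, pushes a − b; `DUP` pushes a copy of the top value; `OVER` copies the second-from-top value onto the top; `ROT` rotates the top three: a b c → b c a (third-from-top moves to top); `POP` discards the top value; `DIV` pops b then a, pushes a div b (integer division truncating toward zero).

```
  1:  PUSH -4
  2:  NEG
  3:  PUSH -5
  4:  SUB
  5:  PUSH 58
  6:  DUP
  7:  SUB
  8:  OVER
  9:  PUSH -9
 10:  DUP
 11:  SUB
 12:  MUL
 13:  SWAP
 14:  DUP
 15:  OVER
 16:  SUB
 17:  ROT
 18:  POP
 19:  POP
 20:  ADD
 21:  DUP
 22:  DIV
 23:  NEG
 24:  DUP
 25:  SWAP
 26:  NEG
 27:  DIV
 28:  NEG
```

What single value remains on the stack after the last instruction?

PUSH -4 → -4
NEG     → 4
PUSH -5 → 4 -5
SUB     → 9
PUSH 58 → 9 58
DUP     → 9 58 58
SUB     → 9 0
OVER    → 9 0 9
PUSH -9 → 9 0 9 -9
DUP     → 9 0 9 -9 -9
SUB     → 9 0 9 0
MUL     → 9 0 0
SWAP    → 9 0 0
DUP     → 9 0 0 0
OVER    → 9 0 0 0 0
SUB     → 9 0 0 0
ROT     → 9 0 0 0
POP     → 9 0 0
POP     → 9 0
ADD     → 9
DUP     → 9 9
DIV     → 1
NEG     → -1
DUP     → -1 -1
SWAP    → -1 -1
NEG     → -1 1
DIV     → -1
NEG     → 1

1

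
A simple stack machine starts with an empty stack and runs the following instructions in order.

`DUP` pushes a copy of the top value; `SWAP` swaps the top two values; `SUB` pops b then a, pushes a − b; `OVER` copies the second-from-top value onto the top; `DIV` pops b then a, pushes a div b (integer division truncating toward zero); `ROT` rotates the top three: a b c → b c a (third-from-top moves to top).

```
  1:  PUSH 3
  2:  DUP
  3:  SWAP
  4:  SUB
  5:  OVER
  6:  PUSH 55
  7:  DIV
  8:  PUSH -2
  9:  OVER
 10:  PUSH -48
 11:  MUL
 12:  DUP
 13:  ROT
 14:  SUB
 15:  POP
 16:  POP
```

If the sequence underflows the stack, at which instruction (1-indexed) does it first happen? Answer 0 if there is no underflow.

5

PUSH 3 → [3]
DUP    → [3, 3]
SWAP   → [3, 3]
SUB    → [0]
OVER  — needs 2 operands, stack has 1 → underflow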